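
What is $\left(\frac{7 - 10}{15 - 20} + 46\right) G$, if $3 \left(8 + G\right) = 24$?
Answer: $0$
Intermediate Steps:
$G = 0$ ($G = -8 + \frac{1}{3} \cdot 24 = -8 + 8 = 0$)
$\left(\frac{7 - 10}{15 - 20} + 46\right) G = \left(\frac{7 - 10}{15 - 20} + 46\right) 0 = \left(- \frac{3}{-5} + 46\right) 0 = \left(\left(-3\right) \left(- \frac{1}{5}\right) + 46\right) 0 = \left(\frac{3}{5} + 46\right) 0 = \frac{233}{5} \cdot 0 = 0$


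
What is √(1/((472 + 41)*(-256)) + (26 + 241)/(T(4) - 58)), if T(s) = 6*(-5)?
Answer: I*√2748193041/30096 ≈ 1.7419*I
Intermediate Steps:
T(s) = -30
√(1/((472 + 41)*(-256)) + (26 + 241)/(T(4) - 58)) = √(1/((472 + 41)*(-256)) + (26 + 241)/(-30 - 58)) = √(-1/256/513 + 267/(-88)) = √((1/513)*(-1/256) + 267*(-1/88)) = √(-1/131328 - 267/88) = √(-4383083/1444608) = I*√2748193041/30096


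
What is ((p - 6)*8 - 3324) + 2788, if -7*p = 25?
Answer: -4288/7 ≈ -612.57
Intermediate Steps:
p = -25/7 (p = -⅐*25 = -25/7 ≈ -3.5714)
((p - 6)*8 - 3324) + 2788 = ((-25/7 - 6)*8 - 3324) + 2788 = (-67/7*8 - 3324) + 2788 = (-536/7 - 3324) + 2788 = -23804/7 + 2788 = -4288/7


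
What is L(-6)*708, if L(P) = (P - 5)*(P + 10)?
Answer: -31152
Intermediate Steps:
L(P) = (-5 + P)*(10 + P)
L(-6)*708 = (-50 + (-6)² + 5*(-6))*708 = (-50 + 36 - 30)*708 = -44*708 = -31152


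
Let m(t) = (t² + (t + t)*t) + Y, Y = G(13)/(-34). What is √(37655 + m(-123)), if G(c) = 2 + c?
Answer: √95996042/34 ≈ 288.17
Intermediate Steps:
Y = -15/34 (Y = (2 + 13)/(-34) = 15*(-1/34) = -15/34 ≈ -0.44118)
m(t) = -15/34 + 3*t² (m(t) = (t² + (t + t)*t) - 15/34 = (t² + (2*t)*t) - 15/34 = (t² + 2*t²) - 15/34 = 3*t² - 15/34 = -15/34 + 3*t²)
√(37655 + m(-123)) = √(37655 + (-15/34 + 3*(-123)²)) = √(37655 + (-15/34 + 3*15129)) = √(37655 + (-15/34 + 45387)) = √(37655 + 1543143/34) = √(2823413/34) = √95996042/34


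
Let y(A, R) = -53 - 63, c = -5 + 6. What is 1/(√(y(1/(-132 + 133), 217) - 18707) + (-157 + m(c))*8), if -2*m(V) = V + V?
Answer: -1264/1616519 - I*√18823/1616519 ≈ -0.00078193 - 8.4872e-5*I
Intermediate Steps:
c = 1
y(A, R) = -116
m(V) = -V (m(V) = -(V + V)/2 = -V)
1/(√(y(1/(-132 + 133), 217) - 18707) + (-157 + m(c))*8) = 1/(√(-116 - 18707) + (-157 - 1*1)*8) = 1/(√(-18823) + (-157 - 1)*8) = 1/(I*√18823 - 158*8) = 1/(I*√18823 - 1264) = 1/(-1264 + I*√18823)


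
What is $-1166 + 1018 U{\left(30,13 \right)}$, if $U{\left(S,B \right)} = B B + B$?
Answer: $184110$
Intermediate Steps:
$U{\left(S,B \right)} = B + B^{2}$ ($U{\left(S,B \right)} = B^{2} + B = B + B^{2}$)
$-1166 + 1018 U{\left(30,13 \right)} = -1166 + 1018 \cdot 13 \left(1 + 13\right) = -1166 + 1018 \cdot 13 \cdot 14 = -1166 + 1018 \cdot 182 = -1166 + 185276 = 184110$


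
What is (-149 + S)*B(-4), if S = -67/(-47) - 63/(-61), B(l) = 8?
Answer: -3361080/2867 ≈ -1172.3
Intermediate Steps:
S = 7048/2867 (S = -67*(-1/47) - 63*(-1/61) = 67/47 + 63/61 = 7048/2867 ≈ 2.4583)
(-149 + S)*B(-4) = (-149 + 7048/2867)*8 = -420135/2867*8 = -3361080/2867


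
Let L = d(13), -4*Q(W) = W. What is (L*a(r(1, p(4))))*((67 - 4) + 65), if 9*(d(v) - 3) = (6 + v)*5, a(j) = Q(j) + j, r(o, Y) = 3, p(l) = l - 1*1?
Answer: 3904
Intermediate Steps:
Q(W) = -W/4
p(l) = -1 + l (p(l) = l - 1 = -1 + l)
a(j) = 3*j/4 (a(j) = -j/4 + j = 3*j/4)
d(v) = 19/3 + 5*v/9 (d(v) = 3 + ((6 + v)*5)/9 = 3 + (30 + 5*v)/9 = 3 + (10/3 + 5*v/9) = 19/3 + 5*v/9)
L = 122/9 (L = 19/3 + (5/9)*13 = 19/3 + 65/9 = 122/9 ≈ 13.556)
(L*a(r(1, p(4))))*((67 - 4) + 65) = (122*((¾)*3)/9)*((67 - 4) + 65) = ((122/9)*(9/4))*(63 + 65) = (61/2)*128 = 3904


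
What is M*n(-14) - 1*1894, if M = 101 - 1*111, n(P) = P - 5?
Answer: -1704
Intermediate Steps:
n(P) = -5 + P
M = -10 (M = 101 - 111 = -10)
M*n(-14) - 1*1894 = -10*(-5 - 14) - 1*1894 = -10*(-19) - 1894 = 190 - 1894 = -1704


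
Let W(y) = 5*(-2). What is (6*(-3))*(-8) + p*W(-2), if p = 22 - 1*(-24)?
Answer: -316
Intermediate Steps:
p = 46 (p = 22 + 24 = 46)
W(y) = -10
(6*(-3))*(-8) + p*W(-2) = (6*(-3))*(-8) + 46*(-10) = -18*(-8) - 460 = 144 - 460 = -316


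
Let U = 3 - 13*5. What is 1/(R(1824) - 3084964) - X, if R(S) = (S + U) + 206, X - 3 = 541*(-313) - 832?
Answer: 524608765351/3082996 ≈ 1.7016e+5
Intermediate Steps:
U = -62 (U = 3 - 65 = -62)
X = -170162 (X = 3 + (541*(-313) - 832) = 3 + (-169333 - 832) = 3 - 170165 = -170162)
R(S) = 144 + S (R(S) = (S - 62) + 206 = (-62 + S) + 206 = 144 + S)
1/(R(1824) - 3084964) - X = 1/((144 + 1824) - 3084964) - 1*(-170162) = 1/(1968 - 3084964) + 170162 = 1/(-3082996) + 170162 = -1/3082996 + 170162 = 524608765351/3082996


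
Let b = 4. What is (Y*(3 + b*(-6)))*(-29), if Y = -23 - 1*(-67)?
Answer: 26796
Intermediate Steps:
Y = 44 (Y = -23 + 67 = 44)
(Y*(3 + b*(-6)))*(-29) = (44*(3 + 4*(-6)))*(-29) = (44*(3 - 24))*(-29) = (44*(-21))*(-29) = -924*(-29) = 26796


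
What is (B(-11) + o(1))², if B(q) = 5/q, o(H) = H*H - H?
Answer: 25/121 ≈ 0.20661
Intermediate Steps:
o(H) = H² - H
(B(-11) + o(1))² = (5/(-11) + 1*(-1 + 1))² = (5*(-1/11) + 1*0)² = (-5/11 + 0)² = (-5/11)² = 25/121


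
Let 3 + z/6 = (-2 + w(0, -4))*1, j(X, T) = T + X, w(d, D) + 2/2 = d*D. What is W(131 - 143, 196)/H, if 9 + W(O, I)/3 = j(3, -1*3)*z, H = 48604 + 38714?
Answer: -1/3234 ≈ -0.00030921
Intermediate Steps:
w(d, D) = -1 + D*d (w(d, D) = -1 + d*D = -1 + D*d)
z = -36 (z = -18 + 6*((-2 + (-1 - 4*0))*1) = -18 + 6*((-2 + (-1 + 0))*1) = -18 + 6*((-2 - 1)*1) = -18 + 6*(-3*1) = -18 + 6*(-3) = -18 - 18 = -36)
H = 87318
W(O, I) = -27 (W(O, I) = -27 + 3*((-1*3 + 3)*(-36)) = -27 + 3*((-3 + 3)*(-36)) = -27 + 3*(0*(-36)) = -27 + 3*0 = -27 + 0 = -27)
W(131 - 143, 196)/H = -27/87318 = -27*1/87318 = -1/3234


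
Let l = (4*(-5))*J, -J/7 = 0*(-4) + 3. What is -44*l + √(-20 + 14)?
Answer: -18480 + I*√6 ≈ -18480.0 + 2.4495*I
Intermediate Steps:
J = -21 (J = -7*(0*(-4) + 3) = -7*(0 + 3) = -7*3 = -21)
l = 420 (l = (4*(-5))*(-21) = -20*(-21) = 420)
-44*l + √(-20 + 14) = -44*420 + √(-20 + 14) = -18480 + √(-6) = -18480 + I*√6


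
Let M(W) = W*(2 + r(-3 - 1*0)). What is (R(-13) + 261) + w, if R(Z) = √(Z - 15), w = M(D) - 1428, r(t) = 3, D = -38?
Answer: -1357 + 2*I*√7 ≈ -1357.0 + 5.2915*I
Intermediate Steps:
M(W) = 5*W (M(W) = W*(2 + 3) = W*5 = 5*W)
w = -1618 (w = 5*(-38) - 1428 = -190 - 1428 = -1618)
R(Z) = √(-15 + Z)
(R(-13) + 261) + w = (√(-15 - 13) + 261) - 1618 = (√(-28) + 261) - 1618 = (2*I*√7 + 261) - 1618 = (261 + 2*I*√7) - 1618 = -1357 + 2*I*√7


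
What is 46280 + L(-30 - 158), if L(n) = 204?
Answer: 46484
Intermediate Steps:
46280 + L(-30 - 158) = 46280 + 204 = 46484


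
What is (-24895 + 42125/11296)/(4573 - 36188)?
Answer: 56234359/71424608 ≈ 0.78732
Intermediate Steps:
(-24895 + 42125/11296)/(4573 - 36188) = (-24895 + 42125*(1/11296))/(-31615) = (-24895 + 42125/11296)*(-1/31615) = -281171795/11296*(-1/31615) = 56234359/71424608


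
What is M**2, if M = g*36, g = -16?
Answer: 331776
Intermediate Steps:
M = -576 (M = -16*36 = -576)
M**2 = (-576)**2 = 331776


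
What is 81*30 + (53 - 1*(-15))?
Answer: 2498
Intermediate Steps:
81*30 + (53 - 1*(-15)) = 2430 + (53 + 15) = 2430 + 68 = 2498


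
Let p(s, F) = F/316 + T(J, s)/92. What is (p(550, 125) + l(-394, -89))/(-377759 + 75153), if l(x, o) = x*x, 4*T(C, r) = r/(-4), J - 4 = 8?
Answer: -9026043259/17594723264 ≈ -0.51300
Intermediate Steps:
J = 12 (J = 4 + 8 = 12)
T(C, r) = -r/16 (T(C, r) = (r/(-4))/4 = (r*(-¼))/4 = (-r/4)/4 = -r/16)
l(x, o) = x²
p(s, F) = -s/1472 + F/316 (p(s, F) = F/316 - s/16/92 = F*(1/316) - s/16*(1/92) = F/316 - s/1472 = -s/1472 + F/316)
(p(550, 125) + l(-394, -89))/(-377759 + 75153) = ((-1/1472*550 + (1/316)*125) + (-394)²)/(-377759 + 75153) = ((-275/736 + 125/316) + 155236)/(-302606) = (1275/58144 + 155236)*(-1/302606) = (9026043259/58144)*(-1/302606) = -9026043259/17594723264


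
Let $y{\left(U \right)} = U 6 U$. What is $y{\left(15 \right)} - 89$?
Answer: $1261$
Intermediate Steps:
$y{\left(U \right)} = 6 U^{2}$ ($y{\left(U \right)} = 6 U U = 6 U^{2}$)
$y{\left(15 \right)} - 89 = 6 \cdot 15^{2} - 89 = 6 \cdot 225 - 89 = 1350 - 89 = 1261$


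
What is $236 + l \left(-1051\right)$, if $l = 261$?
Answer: $-274075$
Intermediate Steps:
$236 + l \left(-1051\right) = 236 + 261 \left(-1051\right) = 236 - 274311 = -274075$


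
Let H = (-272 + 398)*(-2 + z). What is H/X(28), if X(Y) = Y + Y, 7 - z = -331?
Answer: 756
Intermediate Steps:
z = 338 (z = 7 - 1*(-331) = 7 + 331 = 338)
X(Y) = 2*Y
H = 42336 (H = (-272 + 398)*(-2 + 338) = 126*336 = 42336)
H/X(28) = 42336/((2*28)) = 42336/56 = 42336*(1/56) = 756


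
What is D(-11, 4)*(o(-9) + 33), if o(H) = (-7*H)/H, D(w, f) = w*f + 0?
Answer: -1144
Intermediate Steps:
D(w, f) = f*w (D(w, f) = f*w + 0 = f*w)
o(H) = -7
D(-11, 4)*(o(-9) + 33) = (4*(-11))*(-7 + 33) = -44*26 = -1144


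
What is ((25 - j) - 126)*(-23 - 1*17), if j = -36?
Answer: 2600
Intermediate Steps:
((25 - j) - 126)*(-23 - 1*17) = ((25 - 1*(-36)) - 126)*(-23 - 1*17) = ((25 + 36) - 126)*(-23 - 17) = (61 - 126)*(-40) = -65*(-40) = 2600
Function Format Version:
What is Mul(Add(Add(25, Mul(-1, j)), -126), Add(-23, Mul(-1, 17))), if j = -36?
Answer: 2600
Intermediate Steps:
Mul(Add(Add(25, Mul(-1, j)), -126), Add(-23, Mul(-1, 17))) = Mul(Add(Add(25, Mul(-1, -36)), -126), Add(-23, Mul(-1, 17))) = Mul(Add(Add(25, 36), -126), Add(-23, -17)) = Mul(Add(61, -126), -40) = Mul(-65, -40) = 2600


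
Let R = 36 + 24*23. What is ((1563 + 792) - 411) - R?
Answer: 1356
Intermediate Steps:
R = 588 (R = 36 + 552 = 588)
((1563 + 792) - 411) - R = ((1563 + 792) - 411) - 1*588 = (2355 - 411) - 588 = 1944 - 588 = 1356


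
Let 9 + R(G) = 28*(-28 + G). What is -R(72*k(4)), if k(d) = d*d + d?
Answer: -39527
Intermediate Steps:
k(d) = d + d² (k(d) = d² + d = d + d²)
R(G) = -793 + 28*G (R(G) = -9 + 28*(-28 + G) = -9 + (-784 + 28*G) = -793 + 28*G)
-R(72*k(4)) = -(-793 + 28*(72*(4*(1 + 4)))) = -(-793 + 28*(72*(4*5))) = -(-793 + 28*(72*20)) = -(-793 + 28*1440) = -(-793 + 40320) = -1*39527 = -39527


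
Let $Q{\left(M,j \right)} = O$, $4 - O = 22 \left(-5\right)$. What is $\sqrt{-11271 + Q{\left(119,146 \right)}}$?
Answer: $i \sqrt{11157} \approx 105.63 i$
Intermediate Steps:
$O = 114$ ($O = 4 - 22 \left(-5\right) = 4 - -110 = 4 + 110 = 114$)
$Q{\left(M,j \right)} = 114$
$\sqrt{-11271 + Q{\left(119,146 \right)}} = \sqrt{-11271 + 114} = \sqrt{-11157} = i \sqrt{11157}$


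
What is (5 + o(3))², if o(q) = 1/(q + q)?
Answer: 961/36 ≈ 26.694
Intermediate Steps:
o(q) = 1/(2*q)
(5 + o(3))² = (5 + (½)/3)² = (5 + (½)*(⅓))² = (5 + ⅙)² = (31/6)² = 961/36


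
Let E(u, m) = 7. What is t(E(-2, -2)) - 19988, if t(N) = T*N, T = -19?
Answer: -20121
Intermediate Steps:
t(N) = -19*N
t(E(-2, -2)) - 19988 = -19*7 - 19988 = -133 - 19988 = -20121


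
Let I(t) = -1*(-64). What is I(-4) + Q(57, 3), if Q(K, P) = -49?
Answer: 15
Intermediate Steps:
I(t) = 64
I(-4) + Q(57, 3) = 64 - 49 = 15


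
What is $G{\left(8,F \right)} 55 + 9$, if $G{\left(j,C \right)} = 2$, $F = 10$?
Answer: $119$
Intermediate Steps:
$G{\left(8,F \right)} 55 + 9 = 2 \cdot 55 + 9 = 110 + 9 = 119$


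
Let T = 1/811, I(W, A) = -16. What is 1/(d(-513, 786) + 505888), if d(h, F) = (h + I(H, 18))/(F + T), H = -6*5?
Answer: 637447/322476358917 ≈ 1.9767e-6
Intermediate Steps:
H = -30
T = 1/811 ≈ 0.0012330
d(h, F) = (-16 + h)/(1/811 + F) (d(h, F) = (h - 16)/(F + 1/811) = (-16 + h)/(1/811 + F))
1/(d(-513, 786) + 505888) = 1/(811*(-16 - 513)/(1 + 811*786) + 505888) = 1/(811*(-529)/(1 + 637446) + 505888) = 1/(811*(-529)/637447 + 505888) = 1/(811*(1/637447)*(-529) + 505888) = 1/(-429019/637447 + 505888) = 1/(322476358917/637447) = 637447/322476358917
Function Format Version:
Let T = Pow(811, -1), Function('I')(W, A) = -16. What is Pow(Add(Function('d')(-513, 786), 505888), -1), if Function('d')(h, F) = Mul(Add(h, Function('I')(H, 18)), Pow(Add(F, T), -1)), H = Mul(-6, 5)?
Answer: Rational(637447, 322476358917) ≈ 1.9767e-6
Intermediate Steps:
H = -30
T = Rational(1, 811) ≈ 0.0012330
Function('d')(h, F) = Mul(Pow(Add(Rational(1, 811), F), -1), Add(-16, h)) (Function('d')(h, F) = Mul(Add(h, -16), Pow(Add(F, Rational(1, 811)), -1)) = Mul(Add(-16, h), Pow(Add(Rational(1, 811), F), -1)) = Mul(Pow(Add(Rational(1, 811), F), -1), Add(-16, h)))
Pow(Add(Function('d')(-513, 786), 505888), -1) = Pow(Add(Mul(811, Pow(Add(1, Mul(811, 786)), -1), Add(-16, -513)), 505888), -1) = Pow(Add(Mul(811, Pow(Add(1, 637446), -1), -529), 505888), -1) = Pow(Add(Mul(811, Pow(637447, -1), -529), 505888), -1) = Pow(Add(Mul(811, Rational(1, 637447), -529), 505888), -1) = Pow(Add(Rational(-429019, 637447), 505888), -1) = Pow(Rational(322476358917, 637447), -1) = Rational(637447, 322476358917)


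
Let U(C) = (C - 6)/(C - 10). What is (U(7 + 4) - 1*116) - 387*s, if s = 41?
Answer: -15978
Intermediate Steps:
U(C) = (-6 + C)/(-10 + C)
(U(7 + 4) - 1*116) - 387*s = ((-6 + (7 + 4))/(-10 + (7 + 4)) - 1*116) - 387*41 = ((-6 + 11)/(-10 + 11) - 116) - 15867 = (5/1 - 116) - 15867 = (1*5 - 116) - 15867 = (5 - 116) - 15867 = -111 - 15867 = -15978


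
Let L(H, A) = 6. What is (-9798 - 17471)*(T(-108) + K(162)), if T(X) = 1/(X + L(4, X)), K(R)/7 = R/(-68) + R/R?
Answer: 13470886/51 ≈ 2.6414e+5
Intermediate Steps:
K(R) = 7 - 7*R/68 (K(R) = 7*(R/(-68) + R/R) = 7*(R*(-1/68) + 1) = 7*(-R/68 + 1) = 7*(1 - R/68) = 7 - 7*R/68)
T(X) = 1/(6 + X) (T(X) = 1/(X + 6) = 1/(6 + X))
(-9798 - 17471)*(T(-108) + K(162)) = (-9798 - 17471)*(1/(6 - 108) + (7 - 7/68*162)) = -27269*(1/(-102) + (7 - 567/34)) = -27269*(-1/102 - 329/34) = -27269*(-494/51) = 13470886/51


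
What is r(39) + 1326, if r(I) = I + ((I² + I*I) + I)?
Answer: 4446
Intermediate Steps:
r(I) = 2*I + 2*I² (r(I) = I + ((I² + I²) + I) = I + (2*I² + I) = I + (I + 2*I²) = 2*I + 2*I²)
r(39) + 1326 = 2*39*(1 + 39) + 1326 = 2*39*40 + 1326 = 3120 + 1326 = 4446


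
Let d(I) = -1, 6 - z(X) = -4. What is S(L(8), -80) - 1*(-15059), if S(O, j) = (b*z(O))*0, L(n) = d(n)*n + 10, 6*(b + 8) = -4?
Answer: 15059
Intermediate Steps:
b = -26/3 (b = -8 + (⅙)*(-4) = -8 - ⅔ = -26/3 ≈ -8.6667)
z(X) = 10 (z(X) = 6 - 1*(-4) = 6 + 4 = 10)
L(n) = 10 - n (L(n) = -n + 10 = 10 - n)
S(O, j) = 0 (S(O, j) = -26/3*10*0 = -260/3*0 = 0)
S(L(8), -80) - 1*(-15059) = 0 - 1*(-15059) = 0 + 15059 = 15059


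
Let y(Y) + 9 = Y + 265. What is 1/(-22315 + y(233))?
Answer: -1/21826 ≈ -4.5817e-5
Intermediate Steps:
y(Y) = 256 + Y (y(Y) = -9 + (Y + 265) = -9 + (265 + Y) = 256 + Y)
1/(-22315 + y(233)) = 1/(-22315 + (256 + 233)) = 1/(-22315 + 489) = 1/(-21826) = -1/21826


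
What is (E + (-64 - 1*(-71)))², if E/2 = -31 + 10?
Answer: 1225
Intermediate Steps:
E = -42 (E = 2*(-31 + 10) = 2*(-21) = -42)
(E + (-64 - 1*(-71)))² = (-42 + (-64 - 1*(-71)))² = (-42 + (-64 + 71))² = (-42 + 7)² = (-35)² = 1225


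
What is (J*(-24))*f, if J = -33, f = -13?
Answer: -10296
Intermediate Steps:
(J*(-24))*f = -33*(-24)*(-13) = 792*(-13) = -10296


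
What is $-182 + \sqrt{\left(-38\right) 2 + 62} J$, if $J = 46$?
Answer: $-182 + 46 i \sqrt{14} \approx -182.0 + 172.12 i$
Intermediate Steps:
$-182 + \sqrt{\left(-38\right) 2 + 62} J = -182 + \sqrt{\left(-38\right) 2 + 62} \cdot 46 = -182 + \sqrt{-76 + 62} \cdot 46 = -182 + \sqrt{-14} \cdot 46 = -182 + i \sqrt{14} \cdot 46 = -182 + 46 i \sqrt{14}$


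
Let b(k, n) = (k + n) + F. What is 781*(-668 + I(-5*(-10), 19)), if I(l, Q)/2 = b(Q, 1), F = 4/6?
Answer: -1468280/3 ≈ -4.8943e+5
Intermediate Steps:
F = ⅔ (F = 4*(⅙) = ⅔ ≈ 0.66667)
b(k, n) = ⅔ + k + n (b(k, n) = (k + n) + ⅔ = ⅔ + k + n)
I(l, Q) = 10/3 + 2*Q (I(l, Q) = 2*(⅔ + Q + 1) = 2*(5/3 + Q) = 10/3 + 2*Q)
781*(-668 + I(-5*(-10), 19)) = 781*(-668 + (10/3 + 2*19)) = 781*(-668 + (10/3 + 38)) = 781*(-668 + 124/3) = 781*(-1880/3) = -1468280/3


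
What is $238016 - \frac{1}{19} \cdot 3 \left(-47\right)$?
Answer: $\frac{4522445}{19} \approx 2.3802 \cdot 10^{5}$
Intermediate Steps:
$238016 - \frac{1}{19} \cdot 3 \left(-47\right) = 238016 - \frac{3}{19} \left(-47\right) = 238016 - - \frac{141}{19} = 238016 + \frac{141}{19} = \frac{4522445}{19}$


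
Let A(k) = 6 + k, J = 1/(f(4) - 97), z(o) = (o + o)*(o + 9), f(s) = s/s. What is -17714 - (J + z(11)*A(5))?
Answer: -2165183/96 ≈ -22554.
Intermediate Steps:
f(s) = 1
z(o) = 2*o*(9 + o) (z(o) = (2*o)*(9 + o) = 2*o*(9 + o))
J = -1/96 (J = 1/(1 - 97) = 1/(-96) = -1/96 ≈ -0.010417)
-17714 - (J + z(11)*A(5)) = -17714 - (-1/96 + (2*11*(9 + 11))*(6 + 5)) = -17714 - (-1/96 + (2*11*20)*11) = -17714 - (-1/96 + 440*11) = -17714 - (-1/96 + 4840) = -17714 - 1*464639/96 = -17714 - 464639/96 = -2165183/96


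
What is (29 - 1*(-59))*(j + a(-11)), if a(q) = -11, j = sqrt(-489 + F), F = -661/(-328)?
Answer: -968 + 22*I*sqrt(13097942)/41 ≈ -968.0 + 1942.0*I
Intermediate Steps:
F = 661/328 (F = -661*(-1/328) = 661/328 ≈ 2.0152)
j = I*sqrt(13097942)/164 (j = sqrt(-489 + 661/328) = sqrt(-159731/328) = I*sqrt(13097942)/164 ≈ 22.068*I)
(29 - 1*(-59))*(j + a(-11)) = (29 - 1*(-59))*(I*sqrt(13097942)/164 - 11) = (29 + 59)*(-11 + I*sqrt(13097942)/164) = 88*(-11 + I*sqrt(13097942)/164) = -968 + 22*I*sqrt(13097942)/41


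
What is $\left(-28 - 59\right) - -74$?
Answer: $-13$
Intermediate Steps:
$\left(-28 - 59\right) - -74 = -87 + 74 = -13$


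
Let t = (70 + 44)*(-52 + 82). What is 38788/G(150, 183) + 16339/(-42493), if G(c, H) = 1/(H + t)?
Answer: 5938531181513/42493 ≈ 1.3975e+8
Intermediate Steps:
t = 3420 (t = 114*30 = 3420)
G(c, H) = 1/(3420 + H) (G(c, H) = 1/(H + 3420) = 1/(3420 + H))
38788/G(150, 183) + 16339/(-42493) = 38788/(1/(3420 + 183)) + 16339/(-42493) = 38788/(1/3603) + 16339*(-1/42493) = 38788/(1/3603) - 16339/42493 = 38788*3603 - 16339/42493 = 139753164 - 16339/42493 = 5938531181513/42493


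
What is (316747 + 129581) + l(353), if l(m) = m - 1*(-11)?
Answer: 446692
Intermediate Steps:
l(m) = 11 + m (l(m) = m + 11 = 11 + m)
(316747 + 129581) + l(353) = (316747 + 129581) + (11 + 353) = 446328 + 364 = 446692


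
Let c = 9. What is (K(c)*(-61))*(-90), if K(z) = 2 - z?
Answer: -38430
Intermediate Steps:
(K(c)*(-61))*(-90) = ((2 - 1*9)*(-61))*(-90) = ((2 - 9)*(-61))*(-90) = -7*(-61)*(-90) = 427*(-90) = -38430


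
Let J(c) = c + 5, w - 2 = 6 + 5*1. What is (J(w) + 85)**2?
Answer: 10609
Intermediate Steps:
w = 13 (w = 2 + (6 + 5*1) = 2 + (6 + 5) = 2 + 11 = 13)
J(c) = 5 + c
(J(w) + 85)**2 = ((5 + 13) + 85)**2 = (18 + 85)**2 = 103**2 = 10609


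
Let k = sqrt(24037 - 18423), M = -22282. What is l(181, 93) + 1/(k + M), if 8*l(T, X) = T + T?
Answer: 44931568291/992963820 - sqrt(5614)/496481910 ≈ 45.250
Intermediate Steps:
l(T, X) = T/4 (l(T, X) = (T + T)/8 = (2*T)/8 = T/4)
k = sqrt(5614) ≈ 74.927
l(181, 93) + 1/(k + M) = (1/4)*181 + 1/(sqrt(5614) - 22282) = 181/4 + 1/(-22282 + sqrt(5614))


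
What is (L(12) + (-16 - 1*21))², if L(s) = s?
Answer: 625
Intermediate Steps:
(L(12) + (-16 - 1*21))² = (12 + (-16 - 1*21))² = (12 + (-16 - 21))² = (12 - 37)² = (-25)² = 625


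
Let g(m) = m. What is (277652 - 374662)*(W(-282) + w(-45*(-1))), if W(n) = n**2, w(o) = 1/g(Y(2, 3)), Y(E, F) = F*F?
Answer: -69431706170/9 ≈ -7.7146e+9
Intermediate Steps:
Y(E, F) = F**2
w(o) = 1/9 (w(o) = 1/(3**2) = 1/9)
(277652 - 374662)*(W(-282) + w(-45*(-1))) = (277652 - 374662)*((-282)**2 + 1/9) = -97010*(79524 + 1/9) = -97010*715717/9 = -69431706170/9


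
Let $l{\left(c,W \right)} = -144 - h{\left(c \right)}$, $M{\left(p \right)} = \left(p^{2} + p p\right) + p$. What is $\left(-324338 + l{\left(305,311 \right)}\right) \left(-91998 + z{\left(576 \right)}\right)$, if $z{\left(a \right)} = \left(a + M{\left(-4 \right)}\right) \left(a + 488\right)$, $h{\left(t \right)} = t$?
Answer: $-178846559846$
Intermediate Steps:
$M{\left(p \right)} = p + 2 p^{2}$ ($M{\left(p \right)} = \left(p^{2} + p^{2}\right) + p = 2 p^{2} + p = p + 2 p^{2}$)
$z{\left(a \right)} = \left(28 + a\right) \left(488 + a\right)$ ($z{\left(a \right)} = \left(a - 4 \left(1 + 2 \left(-4\right)\right)\right) \left(a + 488\right) = \left(a - 4 \left(1 - 8\right)\right) \left(488 + a\right) = \left(a - -28\right) \left(488 + a\right) = \left(a + 28\right) \left(488 + a\right) = \left(28 + a\right) \left(488 + a\right)$)
$l{\left(c,W \right)} = -144 - c$
$\left(-324338 + l{\left(305,311 \right)}\right) \left(-91998 + z{\left(576 \right)}\right) = \left(-324338 - 449\right) \left(-91998 + \left(13664 + 576^{2} + 516 \cdot 576\right)\right) = \left(-324338 - 449\right) \left(-91998 + \left(13664 + 331776 + 297216\right)\right) = \left(-324338 - 449\right) \left(-91998 + 642656\right) = \left(-324787\right) 550658 = -178846559846$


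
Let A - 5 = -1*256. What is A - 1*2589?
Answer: -2840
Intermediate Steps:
A = -251 (A = 5 - 1*256 = 5 - 256 = -251)
A - 1*2589 = -251 - 1*2589 = -251 - 2589 = -2840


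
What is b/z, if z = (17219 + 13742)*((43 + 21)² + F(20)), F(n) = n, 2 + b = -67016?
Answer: -4787/9102534 ≈ -0.00052590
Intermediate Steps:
b = -67018 (b = -2 - 67016 = -67018)
z = 127435476 (z = (17219 + 13742)*((43 + 21)² + 20) = 30961*(64² + 20) = 30961*(4096 + 20) = 30961*4116 = 127435476)
b/z = -67018/127435476 = -67018*1/127435476 = -4787/9102534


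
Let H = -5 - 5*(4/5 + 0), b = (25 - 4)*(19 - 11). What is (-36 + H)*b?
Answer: -7560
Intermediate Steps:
b = 168 (b = 21*8 = 168)
H = -9 (H = -5 - 5*(4*(⅕) + 0) = -5 - 5*(⅘ + 0) = -5 - 5*⅘ = -5 - 4 = -9)
(-36 + H)*b = (-36 - 9)*168 = -45*168 = -7560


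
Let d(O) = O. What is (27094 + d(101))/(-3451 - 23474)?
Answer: -1813/1795 ≈ -1.0100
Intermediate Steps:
(27094 + d(101))/(-3451 - 23474) = (27094 + 101)/(-3451 - 23474) = 27195/(-26925) = 27195*(-1/26925) = -1813/1795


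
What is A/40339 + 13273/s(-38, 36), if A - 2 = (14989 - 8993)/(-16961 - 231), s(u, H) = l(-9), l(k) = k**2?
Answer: 2301233787863/14043538782 ≈ 163.86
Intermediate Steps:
s(u, H) = 81 (s(u, H) = (-9)**2 = 81)
A = 7097/4298 (A = 2 + (14989 - 8993)/(-16961 - 231) = 2 + 5996/(-17192) = 2 + 5996*(-1/17192) = 2 - 1499/4298 = 7097/4298 ≈ 1.6512)
A/40339 + 13273/s(-38, 36) = (7097/4298)/40339 + 13273/81 = (7097/4298)*(1/40339) + 13273*(1/81) = 7097/173377022 + 13273/81 = 2301233787863/14043538782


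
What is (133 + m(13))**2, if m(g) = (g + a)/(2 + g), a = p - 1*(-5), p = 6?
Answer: 452929/25 ≈ 18117.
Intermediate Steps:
a = 11 (a = 6 - 1*(-5) = 6 + 5 = 11)
m(g) = (11 + g)/(2 + g) (m(g) = (g + 11)/(2 + g) = (11 + g)/(2 + g))
(133 + m(13))**2 = (133 + (11 + 13)/(2 + 13))**2 = (133 + 24/15)**2 = (133 + (1/15)*24)**2 = (133 + 8/5)**2 = (673/5)**2 = 452929/25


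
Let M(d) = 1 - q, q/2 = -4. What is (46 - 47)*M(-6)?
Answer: -9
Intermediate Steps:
q = -8 (q = 2*(-4) = -8)
M(d) = 9 (M(d) = 1 - 1*(-8) = 1 + 8 = 9)
(46 - 47)*M(-6) = (46 - 47)*9 = -1*9 = -9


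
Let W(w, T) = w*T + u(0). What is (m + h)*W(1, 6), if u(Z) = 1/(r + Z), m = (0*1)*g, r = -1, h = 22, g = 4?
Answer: 110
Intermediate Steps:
m = 0 (m = (0*1)*4 = 0*4 = 0)
u(Z) = 1/(-1 + Z)
W(w, T) = -1 + T*w (W(w, T) = w*T + 1/(-1 + 0) = T*w + 1/(-1) = T*w - 1 = -1 + T*w)
(m + h)*W(1, 6) = (0 + 22)*(-1 + 6*1) = 22*(-1 + 6) = 22*5 = 110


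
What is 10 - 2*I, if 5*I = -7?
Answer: 64/5 ≈ 12.800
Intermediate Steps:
I = -7/5 (I = (1/5)*(-7) = -7/5 ≈ -1.4000)
10 - 2*I = 10 - 2*(-7/5) = 10 + 14/5 = 64/5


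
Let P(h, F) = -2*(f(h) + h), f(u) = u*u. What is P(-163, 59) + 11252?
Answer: -41560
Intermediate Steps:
f(u) = u²
P(h, F) = -2*h - 2*h² (P(h, F) = -2*(h² + h) = -2*(h + h²) = -2*h - 2*h²)
P(-163, 59) + 11252 = 2*(-163)*(-1 - 1*(-163)) + 11252 = 2*(-163)*(-1 + 163) + 11252 = 2*(-163)*162 + 11252 = -52812 + 11252 = -41560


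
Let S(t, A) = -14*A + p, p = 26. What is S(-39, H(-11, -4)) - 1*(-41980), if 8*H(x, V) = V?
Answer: 42013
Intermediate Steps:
H(x, V) = V/8
S(t, A) = 26 - 14*A (S(t, A) = -14*A + 26 = 26 - 14*A)
S(-39, H(-11, -4)) - 1*(-41980) = (26 - 7*(-4)/4) - 1*(-41980) = (26 - 14*(-½)) + 41980 = (26 + 7) + 41980 = 33 + 41980 = 42013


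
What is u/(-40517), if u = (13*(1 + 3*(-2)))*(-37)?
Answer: -2405/40517 ≈ -0.059358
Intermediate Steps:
u = 2405 (u = (13*(1 - 6))*(-37) = (13*(-5))*(-37) = -65*(-37) = 2405)
u/(-40517) = 2405/(-40517) = 2405*(-1/40517) = -2405/40517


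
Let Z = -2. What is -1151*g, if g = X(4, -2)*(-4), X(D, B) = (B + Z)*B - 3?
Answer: 23020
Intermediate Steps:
X(D, B) = -3 + B*(-2 + B) (X(D, B) = (B - 2)*B - 3 = (-2 + B)*B - 3 = B*(-2 + B) - 3 = -3 + B*(-2 + B))
g = -20 (g = (-3 + (-2)**2 - 2*(-2))*(-4) = (-3 + 4 + 4)*(-4) = 5*(-4) = -20)
-1151*g = -1151*(-20) = 23020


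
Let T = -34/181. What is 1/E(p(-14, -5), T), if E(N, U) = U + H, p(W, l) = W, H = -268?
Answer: -181/48542 ≈ -0.0037287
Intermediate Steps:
T = -34/181 (T = -34*1/181 = -34/181 ≈ -0.18785)
E(N, U) = -268 + U (E(N, U) = U - 268 = -268 + U)
1/E(p(-14, -5), T) = 1/(-268 - 34/181) = 1/(-48542/181) = -181/48542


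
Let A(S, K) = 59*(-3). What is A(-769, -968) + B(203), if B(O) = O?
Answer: 26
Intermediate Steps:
A(S, K) = -177
A(-769, -968) + B(203) = -177 + 203 = 26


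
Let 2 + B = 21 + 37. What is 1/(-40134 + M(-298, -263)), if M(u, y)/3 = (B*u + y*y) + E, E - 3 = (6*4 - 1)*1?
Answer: 1/117387 ≈ 8.5188e-6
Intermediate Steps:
B = 56 (B = -2 + (21 + 37) = -2 + 58 = 56)
E = 26 (E = 3 + (6*4 - 1)*1 = 3 + (24 - 1)*1 = 3 + 23*1 = 3 + 23 = 26)
M(u, y) = 78 + 3*y**2 + 168*u (M(u, y) = 3*((56*u + y*y) + 26) = 3*((56*u + y**2) + 26) = 3*((y**2 + 56*u) + 26) = 3*(26 + y**2 + 56*u) = 78 + 3*y**2 + 168*u)
1/(-40134 + M(-298, -263)) = 1/(-40134 + (78 + 3*(-263)**2 + 168*(-298))) = 1/(-40134 + (78 + 3*69169 - 50064)) = 1/(-40134 + (78 + 207507 - 50064)) = 1/(-40134 + 157521) = 1/117387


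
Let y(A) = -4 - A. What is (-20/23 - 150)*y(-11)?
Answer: -24290/23 ≈ -1056.1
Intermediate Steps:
(-20/23 - 150)*y(-11) = (-20/23 - 150)*(-4 - 1*(-11)) = (-20*1/23 - 150)*(-4 + 11) = (-20/23 - 150)*7 = -3470/23*7 = -24290/23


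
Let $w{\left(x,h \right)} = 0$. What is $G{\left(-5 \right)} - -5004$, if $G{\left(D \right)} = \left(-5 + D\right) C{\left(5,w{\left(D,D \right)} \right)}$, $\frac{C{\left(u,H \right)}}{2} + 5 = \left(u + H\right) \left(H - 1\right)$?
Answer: $5204$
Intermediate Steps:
$C{\left(u,H \right)} = -10 + 2 \left(-1 + H\right) \left(H + u\right)$ ($C{\left(u,H \right)} = -10 + 2 \left(u + H\right) \left(H - 1\right) = -10 + 2 \left(H + u\right) \left(-1 + H\right) = -10 + 2 \left(-1 + H\right) \left(H + u\right)$)
$G{\left(D \right)} = 100 - 20 D$ ($G{\left(D \right)} = \left(-5 + D\right) \left(-10 - 0 - 10 + 2 \cdot 0^{2} + 2 \cdot 0 \cdot 5\right) = \left(-5 + D\right) \left(-10 + 0 - 10 + 2 \cdot 0 + 0\right) = \left(-5 + D\right) \left(-10 + 0 - 10 + 0 + 0\right) = \left(-5 + D\right) \left(-20\right) = 100 - 20 D$)
$G{\left(-5 \right)} - -5004 = \left(100 - -100\right) - -5004 = \left(100 + 100\right) + 5004 = 200 + 5004 = 5204$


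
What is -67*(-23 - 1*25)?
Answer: 3216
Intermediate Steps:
-67*(-23 - 1*25) = -67*(-23 - 25) = -67*(-48) = 3216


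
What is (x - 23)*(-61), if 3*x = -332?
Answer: 24461/3 ≈ 8153.7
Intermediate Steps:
x = -332/3 (x = (⅓)*(-332) = -332/3 ≈ -110.67)
(x - 23)*(-61) = (-332/3 - 23)*(-61) = -401/3*(-61) = 24461/3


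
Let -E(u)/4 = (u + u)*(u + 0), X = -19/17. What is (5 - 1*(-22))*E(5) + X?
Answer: -91819/17 ≈ -5401.1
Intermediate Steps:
X = -19/17 (X = -19*1/17 = -19/17 ≈ -1.1176)
E(u) = -8*u² (E(u) = -4*(u + u)*(u + 0) = -4*2*u*u = -8*u²)
(5 - 1*(-22))*E(5) + X = (5 - 1*(-22))*(-8*5²) - 19/17 = (5 + 22)*(-8*25) - 19/17 = 27*(-200) - 19/17 = -5400 - 19/17 = -91819/17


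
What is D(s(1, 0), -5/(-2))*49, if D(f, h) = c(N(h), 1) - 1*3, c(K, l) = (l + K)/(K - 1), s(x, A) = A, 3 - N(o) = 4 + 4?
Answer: -343/3 ≈ -114.33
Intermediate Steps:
N(o) = -5 (N(o) = 3 - (4 + 4) = 3 - 1*8 = 3 - 8 = -5)
c(K, l) = (K + l)/(-1 + K)
D(f, h) = -7/3 (D(f, h) = (-5 + 1)/(-1 - 5) - 1*3 = -4/(-6) - 3 = -⅙*(-4) - 3 = ⅔ - 3 = -7/3)
D(s(1, 0), -5/(-2))*49 = -7/3*49 = -343/3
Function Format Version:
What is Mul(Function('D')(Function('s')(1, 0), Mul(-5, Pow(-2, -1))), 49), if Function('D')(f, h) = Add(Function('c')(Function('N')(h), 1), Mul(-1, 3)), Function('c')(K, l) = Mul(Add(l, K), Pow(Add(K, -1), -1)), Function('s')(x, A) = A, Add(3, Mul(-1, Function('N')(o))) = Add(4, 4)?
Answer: Rational(-343, 3) ≈ -114.33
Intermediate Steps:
Function('N')(o) = -5 (Function('N')(o) = Add(3, Mul(-1, Add(4, 4))) = Add(3, Mul(-1, 8)) = Add(3, -8) = -5)
Function('c')(K, l) = Mul(Pow(Add(-1, K), -1), Add(K, l)) (Function('c')(K, l) = Mul(Add(K, l), Pow(Add(-1, K), -1)) = Mul(Pow(Add(-1, K), -1), Add(K, l)))
Function('D')(f, h) = Rational(-7, 3) (Function('D')(f, h) = Add(Mul(Pow(Add(-1, -5), -1), Add(-5, 1)), Mul(-1, 3)) = Add(Mul(Pow(-6, -1), -4), -3) = Add(Mul(Rational(-1, 6), -4), -3) = Add(Rational(2, 3), -3) = Rational(-7, 3))
Mul(Function('D')(Function('s')(1, 0), Mul(-5, Pow(-2, -1))), 49) = Mul(Rational(-7, 3), 49) = Rational(-343, 3)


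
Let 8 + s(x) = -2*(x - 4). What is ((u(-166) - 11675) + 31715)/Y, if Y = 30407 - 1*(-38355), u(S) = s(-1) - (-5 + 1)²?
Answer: 10013/34381 ≈ 0.29124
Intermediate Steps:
s(x) = -2*x (s(x) = -8 - 2*(x - 4) = -8 - 2*(-4 + x) = -8 + (8 - 2*x) = -2*x)
u(S) = -14 (u(S) = -2*(-1) - (-5 + 1)² = 2 - 1*(-4)² = 2 - 1*16 = 2 - 16 = -14)
Y = 68762 (Y = 30407 + 38355 = 68762)
((u(-166) - 11675) + 31715)/Y = ((-14 - 11675) + 31715)/68762 = (-11689 + 31715)*(1/68762) = 20026*(1/68762) = 10013/34381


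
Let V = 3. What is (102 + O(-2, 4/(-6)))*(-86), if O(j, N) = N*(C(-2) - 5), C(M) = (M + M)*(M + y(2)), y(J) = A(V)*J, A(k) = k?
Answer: -9976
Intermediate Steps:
y(J) = 3*J
C(M) = 2*M*(6 + M) (C(M) = (M + M)*(M + 3*2) = (2*M)*(M + 6) = (2*M)*(6 + M) = 2*M*(6 + M))
O(j, N) = -21*N (O(j, N) = N*(2*(-2)*(6 - 2) - 5) = N*(2*(-2)*4 - 5) = N*(-16 - 5) = N*(-21) = -21*N)
(102 + O(-2, 4/(-6)))*(-86) = (102 - 84/(-6))*(-86) = (102 - 84*(-1)/6)*(-86) = (102 - 21*(-2/3))*(-86) = (102 + 14)*(-86) = 116*(-86) = -9976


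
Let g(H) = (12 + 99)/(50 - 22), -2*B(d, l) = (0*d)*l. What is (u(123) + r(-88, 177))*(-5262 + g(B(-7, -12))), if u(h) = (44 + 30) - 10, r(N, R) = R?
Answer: -35481225/28 ≈ -1.2672e+6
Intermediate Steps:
B(d, l) = 0 (B(d, l) = -0*d*l/2 = -0*l = -½*0 = 0)
g(H) = 111/28
u(h) = 64 (u(h) = 74 - 10 = 64)
(u(123) + r(-88, 177))*(-5262 + g(B(-7, -12))) = (64 + 177)*(-5262 + 111/28) = 241*(-147225/28) = -35481225/28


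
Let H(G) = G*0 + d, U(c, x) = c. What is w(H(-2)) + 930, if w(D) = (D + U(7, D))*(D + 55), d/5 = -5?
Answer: 390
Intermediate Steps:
d = -25 (d = 5*(-5) = -25)
H(G) = -25 (H(G) = G*0 - 25 = 0 - 25 = -25)
w(D) = (7 + D)*(55 + D) (w(D) = (D + 7)*(D + 55) = (7 + D)*(55 + D))
w(H(-2)) + 930 = (385 + (-25)**2 + 62*(-25)) + 930 = (385 + 625 - 1550) + 930 = -540 + 930 = 390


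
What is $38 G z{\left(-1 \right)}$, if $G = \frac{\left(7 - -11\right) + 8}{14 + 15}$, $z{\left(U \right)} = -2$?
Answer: $- \frac{1976}{29} \approx -68.138$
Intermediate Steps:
$G = \frac{26}{29}$ ($G = \frac{\left(7 + 11\right) + 8}{29} = \left(18 + 8\right) \frac{1}{29} = 26 \cdot \frac{1}{29} = \frac{26}{29} \approx 0.89655$)
$38 G z{\left(-1 \right)} = 38 \cdot \frac{26}{29} \left(-2\right) = \frac{988}{29} \left(-2\right) = - \frac{1976}{29}$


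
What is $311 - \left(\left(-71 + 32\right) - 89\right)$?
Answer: $439$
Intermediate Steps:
$311 - \left(\left(-71 + 32\right) - 89\right) = 311 - \left(-39 - 89\right) = 311 - -128 = 311 + 128 = 439$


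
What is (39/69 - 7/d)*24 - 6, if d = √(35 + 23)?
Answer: 174/23 - 84*√58/29 ≈ -14.494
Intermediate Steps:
d = √58 ≈ 7.6158
(39/69 - 7/d)*24 - 6 = (39/69 - 7*√58/58)*24 - 6 = (39*(1/69) - 7*√58/58)*24 - 6 = (13/23 - 7*√58/58)*24 - 6 = (312/23 - 84*√58/29) - 6 = 174/23 - 84*√58/29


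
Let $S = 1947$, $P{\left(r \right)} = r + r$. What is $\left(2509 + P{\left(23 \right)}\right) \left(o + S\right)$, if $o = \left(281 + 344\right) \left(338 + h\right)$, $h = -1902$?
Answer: $-2492537915$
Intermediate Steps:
$o = -977500$ ($o = \left(281 + 344\right) \left(338 - 1902\right) = 625 \left(-1564\right) = -977500$)
$P{\left(r \right)} = 2 r$
$\left(2509 + P{\left(23 \right)}\right) \left(o + S\right) = \left(2509 + 2 \cdot 23\right) \left(-977500 + 1947\right) = \left(2509 + 46\right) \left(-975553\right) = 2555 \left(-975553\right) = -2492537915$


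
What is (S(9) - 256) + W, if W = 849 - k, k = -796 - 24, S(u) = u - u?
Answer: 1413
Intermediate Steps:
S(u) = 0
k = -820
W = 1669 (W = 849 - 1*(-820) = 849 + 820 = 1669)
(S(9) - 256) + W = (0 - 256) + 1669 = -256 + 1669 = 1413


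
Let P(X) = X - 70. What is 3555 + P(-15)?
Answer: 3470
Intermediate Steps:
P(X) = -70 + X
3555 + P(-15) = 3555 + (-70 - 15) = 3555 - 85 = 3470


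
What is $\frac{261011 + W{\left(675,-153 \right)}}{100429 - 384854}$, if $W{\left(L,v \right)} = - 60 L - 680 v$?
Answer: $- \frac{324551}{284425} \approx -1.1411$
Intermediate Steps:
$W{\left(L,v \right)} = - 680 v - 60 L$
$\frac{261011 + W{\left(675,-153 \right)}}{100429 - 384854} = \frac{261011 - -63540}{100429 - 384854} = \frac{261011 + \left(104040 - 40500\right)}{-284425} = \left(261011 + 63540\right) \left(- \frac{1}{284425}\right) = 324551 \left(- \frac{1}{284425}\right) = - \frac{324551}{284425}$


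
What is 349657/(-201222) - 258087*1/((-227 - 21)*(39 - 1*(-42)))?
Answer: 118806541/10693512 ≈ 11.110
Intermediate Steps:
349657/(-201222) - 258087*1/((-227 - 21)*(39 - 1*(-42))) = 349657*(-1/201222) - 258087*(-1/(248*(39 + 42))) = -49951/28746 - 258087/((-248*81)) = -49951/28746 - 258087/(-20088) = -49951/28746 - 258087*(-1/20088) = -49951/28746 + 86029/6696 = 118806541/10693512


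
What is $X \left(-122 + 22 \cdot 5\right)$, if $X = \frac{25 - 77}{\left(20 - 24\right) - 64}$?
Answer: $- \frac{156}{17} \approx -9.1765$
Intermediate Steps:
$X = \frac{13}{17}$ ($X = - \frac{52}{-4 - 64} = - \frac{52}{-68} = \left(-52\right) \left(- \frac{1}{68}\right) = \frac{13}{17} \approx 0.76471$)
$X \left(-122 + 22 \cdot 5\right) = \frac{13 \left(-122 + 22 \cdot 5\right)}{17} = \frac{13 \left(-122 + 110\right)}{17} = \frac{13}{17} \left(-12\right) = - \frac{156}{17}$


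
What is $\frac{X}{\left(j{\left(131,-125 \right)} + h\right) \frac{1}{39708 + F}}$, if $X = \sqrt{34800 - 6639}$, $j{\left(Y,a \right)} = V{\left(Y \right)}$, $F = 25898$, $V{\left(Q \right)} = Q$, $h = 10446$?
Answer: $\frac{196818 \sqrt{3129}}{10577} \approx 1040.9$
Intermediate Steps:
$j{\left(Y,a \right)} = Y$
$X = 3 \sqrt{3129}$ ($X = \sqrt{28161} = 3 \sqrt{3129} \approx 167.81$)
$\frac{X}{\left(j{\left(131,-125 \right)} + h\right) \frac{1}{39708 + F}} = \frac{3 \sqrt{3129}}{\left(131 + 10446\right) \frac{1}{39708 + 25898}} = \frac{3 \sqrt{3129}}{10577 \cdot \frac{1}{65606}} = \frac{3 \sqrt{3129}}{\frac{10577}{65606}} = 3 \sqrt{3129} \cdot \frac{65606}{10577} = \frac{196818 \sqrt{3129}}{10577}$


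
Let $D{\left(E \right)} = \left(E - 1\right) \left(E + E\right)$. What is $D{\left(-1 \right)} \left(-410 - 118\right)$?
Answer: $-2112$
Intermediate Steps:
$D{\left(E \right)} = 2 E \left(-1 + E\right)$ ($D{\left(E \right)} = \left(-1 + E\right) 2 E = 2 E \left(-1 + E\right)$)
$D{\left(-1 \right)} \left(-410 - 118\right) = 2 \left(-1\right) \left(-1 - 1\right) \left(-410 - 118\right) = 2 \left(-1\right) \left(-2\right) \left(-528\right) = 4 \left(-528\right) = -2112$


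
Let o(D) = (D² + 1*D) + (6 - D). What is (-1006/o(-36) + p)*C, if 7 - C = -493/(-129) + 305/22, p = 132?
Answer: -2590634425/1847538 ≈ -1402.2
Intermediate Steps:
o(D) = 6 + D² (o(D) = (D² + D) + (6 - D) = (D + D²) + (6 - D) = 6 + D²)
C = -30325/2838 (C = 7 - (-493/(-129) + 305/22) = 7 - (-493*(-1/129) + 305*(1/22)) = 7 - (493/129 + 305/22) = 7 - 1*50191/2838 = 7 - 50191/2838 = -30325/2838 ≈ -10.685)
(-1006/o(-36) + p)*C = (-1006/(6 + (-36)²) + 132)*(-30325/2838) = (-1006/(6 + 1296) + 132)*(-30325/2838) = (-1006/1302 + 132)*(-30325/2838) = (-1006*1/1302 + 132)*(-30325/2838) = (-503/651 + 132)*(-30325/2838) = (85429/651)*(-30325/2838) = -2590634425/1847538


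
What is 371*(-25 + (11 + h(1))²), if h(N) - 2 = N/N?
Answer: 63441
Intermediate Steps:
h(N) = 3 (h(N) = 2 + N/N = 2 + 1 = 3)
371*(-25 + (11 + h(1))²) = 371*(-25 + (11 + 3)²) = 371*(-25 + 14²) = 371*(-25 + 196) = 371*171 = 63441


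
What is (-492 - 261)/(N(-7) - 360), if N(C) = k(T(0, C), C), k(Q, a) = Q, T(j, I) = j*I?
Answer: 251/120 ≈ 2.0917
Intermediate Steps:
T(j, I) = I*j
N(C) = 0 (N(C) = C*0 = 0)
(-492 - 261)/(N(-7) - 360) = (-492 - 261)/(0 - 360) = -753/(-360) = -753*(-1/360) = 251/120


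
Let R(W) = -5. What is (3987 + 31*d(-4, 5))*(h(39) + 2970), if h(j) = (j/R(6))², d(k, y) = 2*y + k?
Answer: 316192383/25 ≈ 1.2648e+7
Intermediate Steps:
d(k, y) = k + 2*y
h(j) = j²/25 (h(j) = (j/(-5))² = (j*(-⅕))² = (-j/5)² = j²/25)
(3987 + 31*d(-4, 5))*(h(39) + 2970) = (3987 + 31*(-4 + 2*5))*((1/25)*39² + 2970) = (3987 + 31*(-4 + 10))*((1/25)*1521 + 2970) = (3987 + 31*6)*(1521/25 + 2970) = (3987 + 186)*(75771/25) = 4173*(75771/25) = 316192383/25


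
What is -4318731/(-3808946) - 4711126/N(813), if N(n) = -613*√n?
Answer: 4318731/3808946 + 4711126*√813/498369 ≈ 270.67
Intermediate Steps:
-4318731/(-3808946) - 4711126/N(813) = -4318731/(-3808946) - 4711126*(-√813/498369) = -4318731*(-1/3808946) - (-4711126)*√813/498369 = 4318731/3808946 + 4711126*√813/498369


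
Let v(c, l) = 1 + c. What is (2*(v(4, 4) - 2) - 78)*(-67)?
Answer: 4824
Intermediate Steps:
(2*(v(4, 4) - 2) - 78)*(-67) = (2*((1 + 4) - 2) - 78)*(-67) = (2*(5 - 2) - 78)*(-67) = (2*3 - 78)*(-67) = (6 - 78)*(-67) = -72*(-67) = 4824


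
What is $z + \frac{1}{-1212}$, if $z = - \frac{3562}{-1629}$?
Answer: $\frac{1438505}{658116} \approx 2.1858$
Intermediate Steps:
$z = \frac{3562}{1629}$ ($z = \left(-3562\right) \left(- \frac{1}{1629}\right) = \frac{3562}{1629} \approx 2.1866$)
$z + \frac{1}{-1212} = \frac{3562}{1629} + \frac{1}{-1212} = \frac{3562}{1629} - \frac{1}{1212} = \frac{1438505}{658116}$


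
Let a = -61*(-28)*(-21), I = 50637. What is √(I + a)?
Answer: 3*√1641 ≈ 121.53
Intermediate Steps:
a = -35868 (a = 1708*(-21) = -35868)
√(I + a) = √(50637 - 35868) = √14769 = 3*√1641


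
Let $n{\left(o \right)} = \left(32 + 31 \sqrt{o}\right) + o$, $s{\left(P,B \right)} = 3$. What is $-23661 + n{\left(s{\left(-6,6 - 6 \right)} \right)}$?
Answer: $-23626 + 31 \sqrt{3} \approx -23572.0$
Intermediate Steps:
$n{\left(o \right)} = 32 + o + 31 \sqrt{o}$
$-23661 + n{\left(s{\left(-6,6 - 6 \right)} \right)} = -23661 + \left(32 + 3 + 31 \sqrt{3}\right) = -23661 + \left(35 + 31 \sqrt{3}\right) = -23626 + 31 \sqrt{3}$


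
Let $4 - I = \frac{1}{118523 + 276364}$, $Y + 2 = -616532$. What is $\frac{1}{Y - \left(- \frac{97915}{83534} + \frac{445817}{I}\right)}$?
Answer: $- \frac{131945879098}{96054904268139413} \approx -1.3736 \cdot 10^{-6}$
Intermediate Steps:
$Y = -616534$ ($Y = -2 - 616532 = -616534$)
$I = \frac{1579547}{394887}$ ($I = 4 - \frac{1}{118523 + 276364} = 4 - \frac{1}{394887} = \frac{1579547}{394887} \approx 4.0$)
$\frac{1}{Y - \left(- \frac{97915}{83534} + \frac{445817}{I}\right)} = \frac{1}{-616534 - \left(- \frac{97915}{83534} + \frac{176047337679}{1579547}\right)} = \frac{1}{-616534 - \frac{14705783644333081}{131945879098}} = \frac{1}{- \frac{96054904268139413}{131945879098}} = - \frac{131945879098}{96054904268139413}$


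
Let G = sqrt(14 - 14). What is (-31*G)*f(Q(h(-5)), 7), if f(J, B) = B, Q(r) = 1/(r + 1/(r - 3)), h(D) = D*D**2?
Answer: 0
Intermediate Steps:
h(D) = D**3
G = 0 (G = sqrt(0) = 0)
Q(r) = 1/(r + 1/(-3 + r))
(-31*G)*f(Q(h(-5)), 7) = -31*0*7 = 0*7 = 0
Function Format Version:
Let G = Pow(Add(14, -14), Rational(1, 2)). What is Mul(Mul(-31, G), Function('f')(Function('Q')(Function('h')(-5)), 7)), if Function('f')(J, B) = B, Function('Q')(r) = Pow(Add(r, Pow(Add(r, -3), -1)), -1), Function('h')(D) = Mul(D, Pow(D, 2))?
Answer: 0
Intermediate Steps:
Function('h')(D) = Pow(D, 3)
G = 0 (G = Pow(0, Rational(1, 2)) = 0)
Function('Q')(r) = Pow(Add(r, Pow(Add(-3, r), -1)), -1)
Mul(Mul(-31, G), Function('f')(Function('Q')(Function('h')(-5)), 7)) = Mul(Mul(-31, 0), 7) = Mul(0, 7) = 0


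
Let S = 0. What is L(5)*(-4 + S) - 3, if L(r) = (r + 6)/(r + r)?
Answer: -37/5 ≈ -7.4000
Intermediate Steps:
L(r) = (6 + r)/(2*r) (L(r) = (6 + r)/((2*r)) = (6 + r)*(1/(2*r)) = (6 + r)/(2*r))
L(5)*(-4 + S) - 3 = ((1/2)*(6 + 5)/5)*(-4 + 0) - 3 = ((1/2)*(1/5)*11)*(-4) - 3 = (11/10)*(-4) - 3 = -22/5 - 3 = -37/5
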